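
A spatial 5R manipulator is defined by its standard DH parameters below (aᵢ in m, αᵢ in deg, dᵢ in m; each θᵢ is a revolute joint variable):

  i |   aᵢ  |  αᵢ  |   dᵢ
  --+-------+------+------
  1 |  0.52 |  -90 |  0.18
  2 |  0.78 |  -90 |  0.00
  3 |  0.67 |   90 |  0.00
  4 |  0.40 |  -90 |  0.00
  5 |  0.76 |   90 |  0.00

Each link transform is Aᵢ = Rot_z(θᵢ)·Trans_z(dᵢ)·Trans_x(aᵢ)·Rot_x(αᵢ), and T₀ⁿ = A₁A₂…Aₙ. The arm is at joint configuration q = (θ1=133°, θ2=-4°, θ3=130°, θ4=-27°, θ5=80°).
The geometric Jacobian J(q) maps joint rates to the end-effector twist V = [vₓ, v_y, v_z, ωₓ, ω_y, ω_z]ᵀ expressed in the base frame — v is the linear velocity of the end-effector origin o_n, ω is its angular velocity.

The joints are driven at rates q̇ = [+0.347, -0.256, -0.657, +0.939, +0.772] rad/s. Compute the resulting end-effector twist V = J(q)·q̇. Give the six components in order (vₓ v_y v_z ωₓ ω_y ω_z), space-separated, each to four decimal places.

o_n = [0.3056, 0.2518, 0.3840]
J₁: ẑ×o_n = [-0.2518, 0.3056, 0.0000], ω = ẑ
J2: z=[-0.7314, -0.6820, 0.0000] o=[-0.3546, 0.3803, 0.1800] → [-0.1392, 0.1492, 0.5443, -0.7314, -0.6820, 0.0000]
J3: z=[-0.0476, 0.0510, -0.9976] o=[-0.8853, 0.9494, 0.2344] → [-0.6882, -1.1809, -0.0276, -0.0476, 0.0510, -0.9976]
J4: z=[-0.0511, 0.9973, 0.0534] o=[-0.2169, 0.9852, 0.2044] → [0.2184, 0.0371, -0.4837, -0.0511, 0.9973, 0.0534]
J5: z=[0.4105, 0.0697, -0.9092] o=[0.1472, 0.9950, 0.3695] → [-0.6747, -0.1499, -0.3161, 0.4105, 0.0697, -0.9092]
V = J·q̇ = [0.0846, 0.7628, -0.8194, 0.4874, 1.1313, 0.3507]

0.0846 0.7628 -0.8194 0.4874 1.1313 0.3507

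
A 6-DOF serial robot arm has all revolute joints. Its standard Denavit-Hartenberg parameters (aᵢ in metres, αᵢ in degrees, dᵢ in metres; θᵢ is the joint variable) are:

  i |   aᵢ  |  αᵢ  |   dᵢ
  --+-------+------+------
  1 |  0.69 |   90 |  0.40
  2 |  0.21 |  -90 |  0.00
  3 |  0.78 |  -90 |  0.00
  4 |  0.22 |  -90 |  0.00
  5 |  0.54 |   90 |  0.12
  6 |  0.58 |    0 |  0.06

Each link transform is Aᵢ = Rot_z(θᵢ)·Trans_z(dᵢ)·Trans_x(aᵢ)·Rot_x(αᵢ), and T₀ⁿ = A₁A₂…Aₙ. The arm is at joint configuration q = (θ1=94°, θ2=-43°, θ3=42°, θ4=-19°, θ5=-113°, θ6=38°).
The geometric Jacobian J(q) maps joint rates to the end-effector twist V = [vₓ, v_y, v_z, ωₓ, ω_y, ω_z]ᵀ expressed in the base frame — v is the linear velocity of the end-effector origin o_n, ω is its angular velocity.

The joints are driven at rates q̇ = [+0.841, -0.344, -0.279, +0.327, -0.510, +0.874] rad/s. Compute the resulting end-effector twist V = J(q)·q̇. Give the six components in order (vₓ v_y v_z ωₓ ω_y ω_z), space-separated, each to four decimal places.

o_n = [-1.1762, 0.3600, -0.0848]
J₁: ẑ×o_n = [-0.3600, -1.1762, 0.0000], ω = ẑ
J2: z=[0.9976, 0.0698, 0.0000] o=[-0.0481, 0.6883, 0.4000] → [-0.0338, 0.4837, -0.2488, 0.9976, 0.0698, 0.0000]
J3: z=[-0.0476, 0.6803, 0.7314] o=[-0.0588, 0.8415, 0.2568] → [0.1197, -0.8335, 0.7831, -0.0476, 0.6803, 0.7314]
J4: z=[-0.7072, -0.5400, 0.4563] o=[-0.6091, 1.2280, -0.1385] → [0.3671, -0.2208, 0.3076, -0.7072, -0.5400, 0.4563]
J5: z=[-0.1847, -0.4820, -0.8565] o=[-0.7592, 1.3798, -0.1916] → [-0.9249, 0.3769, -0.0126, -0.1847, -0.4820, -0.8565]
J6: z=[0.9045, -0.4241, 0.0436] o=[-0.9889, 0.9080, -0.0167] → [0.0528, 0.0535, -0.5751, 0.9045, -0.4241, 0.0436]
V = J·q̇ = [0.3134, -1.1407, -0.5285, 0.3236, -0.5153, 1.2611]

0.3134 -1.1407 -0.5285 0.3236 -0.5153 1.2611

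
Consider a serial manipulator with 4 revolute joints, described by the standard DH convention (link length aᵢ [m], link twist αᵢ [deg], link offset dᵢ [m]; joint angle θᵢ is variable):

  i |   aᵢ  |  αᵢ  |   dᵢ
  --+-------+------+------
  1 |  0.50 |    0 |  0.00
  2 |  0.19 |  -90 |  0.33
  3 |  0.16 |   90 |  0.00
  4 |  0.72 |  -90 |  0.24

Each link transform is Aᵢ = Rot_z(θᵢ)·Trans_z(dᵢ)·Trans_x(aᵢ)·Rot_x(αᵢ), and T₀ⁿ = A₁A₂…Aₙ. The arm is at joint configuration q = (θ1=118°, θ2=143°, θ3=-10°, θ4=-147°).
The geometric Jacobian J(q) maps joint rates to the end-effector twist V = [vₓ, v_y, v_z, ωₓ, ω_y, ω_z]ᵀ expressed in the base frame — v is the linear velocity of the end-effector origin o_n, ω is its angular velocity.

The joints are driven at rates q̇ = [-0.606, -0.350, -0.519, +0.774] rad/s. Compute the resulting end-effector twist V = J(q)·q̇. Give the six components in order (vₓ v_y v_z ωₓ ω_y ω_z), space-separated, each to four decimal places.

o_n = [-0.5769, 0.7880, 0.4893]
J₁: ẑ×o_n = [-0.7880, -0.5769, 0.0000], ω = ẑ
J2: z=[0.0000, 0.0000, 1.0000] o=[-0.2347, 0.4415, 0.0000] → [-0.3466, -0.3421, 0.0000, 0.0000, 0.0000, 1.0000]
J3: z=[0.9877, -0.1564, 0.0000] o=[-0.2645, 0.2538, 0.3300] → [-0.0249, -0.1573, 0.4788, 0.9877, -0.1564, 0.0000]
J4: z=[0.0272, 0.1715, 0.9848] o=[-0.2891, 0.0982, 0.3578] → [-0.6568, -0.2870, 0.0681, 0.0272, 0.1715, 0.9848]
V = J·q̇ = [0.1034, 0.3289, -0.1958, -0.4916, 0.2139, -0.1938]

0.1034 0.3289 -0.1958 -0.4916 0.2139 -0.1938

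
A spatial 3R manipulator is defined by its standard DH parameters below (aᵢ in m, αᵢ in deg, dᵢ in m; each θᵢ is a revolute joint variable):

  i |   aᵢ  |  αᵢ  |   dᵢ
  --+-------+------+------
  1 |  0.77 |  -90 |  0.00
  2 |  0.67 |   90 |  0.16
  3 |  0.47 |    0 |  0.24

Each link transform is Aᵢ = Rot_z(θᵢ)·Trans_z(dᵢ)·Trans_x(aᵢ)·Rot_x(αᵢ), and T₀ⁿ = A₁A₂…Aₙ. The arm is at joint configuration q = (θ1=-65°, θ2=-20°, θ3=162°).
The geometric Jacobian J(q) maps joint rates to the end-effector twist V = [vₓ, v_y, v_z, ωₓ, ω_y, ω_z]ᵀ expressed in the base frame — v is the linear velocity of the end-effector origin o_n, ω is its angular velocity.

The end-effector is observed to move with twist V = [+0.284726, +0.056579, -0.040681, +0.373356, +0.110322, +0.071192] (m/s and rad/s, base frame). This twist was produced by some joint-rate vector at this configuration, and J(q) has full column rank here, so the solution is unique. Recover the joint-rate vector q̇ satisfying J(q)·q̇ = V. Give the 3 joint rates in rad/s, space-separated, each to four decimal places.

o_n = [0.6559, -0.6844, 0.3018]
J₁: ẑ×o_n = [0.6844, 0.6559, -0.0000], ω = ẑ
J2: z=[0.9063, 0.4226, 0.0000] o=[0.3254, -0.6979, 0.0000] → [0.1275, -0.2735, -0.1275, 0.9063, 0.4226, 0.0000]
J3: z=[-0.1445, 0.3100, 0.9397] o=[0.7365, -1.2008, 0.2292] → [-0.4628, -0.0652, -0.0497, -0.1445, 0.3100, 0.9397]
q̇ = J⁺·V = [0.2300, 0.3850, -0.1690]

0.2300 0.3850 -0.1690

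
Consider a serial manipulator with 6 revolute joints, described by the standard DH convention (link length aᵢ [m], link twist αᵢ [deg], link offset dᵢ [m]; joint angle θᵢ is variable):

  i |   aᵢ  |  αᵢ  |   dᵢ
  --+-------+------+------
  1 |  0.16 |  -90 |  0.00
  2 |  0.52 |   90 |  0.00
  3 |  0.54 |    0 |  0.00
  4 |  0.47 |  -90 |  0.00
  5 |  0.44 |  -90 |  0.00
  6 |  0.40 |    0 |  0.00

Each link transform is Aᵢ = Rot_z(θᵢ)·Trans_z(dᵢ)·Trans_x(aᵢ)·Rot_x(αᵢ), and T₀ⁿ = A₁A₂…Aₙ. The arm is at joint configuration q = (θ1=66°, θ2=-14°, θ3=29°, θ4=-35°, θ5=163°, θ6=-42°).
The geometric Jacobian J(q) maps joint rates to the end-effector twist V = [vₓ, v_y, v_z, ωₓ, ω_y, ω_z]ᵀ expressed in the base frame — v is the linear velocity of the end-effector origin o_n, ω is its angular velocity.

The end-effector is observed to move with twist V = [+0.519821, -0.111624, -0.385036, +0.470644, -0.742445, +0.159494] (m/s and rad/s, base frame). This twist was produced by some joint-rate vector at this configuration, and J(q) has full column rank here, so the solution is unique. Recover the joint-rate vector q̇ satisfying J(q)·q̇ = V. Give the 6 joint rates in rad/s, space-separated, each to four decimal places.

-0.7240 -0.1900 0.9500 -0.6310 -0.5660 0.6860

o_n = [-0.1081, 1.1157, -0.0189]
J₁: ẑ×o_n = [-1.1157, -0.1081, 0.0000], ω = ẑ
J2: z=[-0.9135, 0.4067, 0.0000] o=[0.0651, 0.1462, 0.0000] → [-0.0077, -0.0172, -0.8153, -0.9135, 0.4067, 0.0000]
J3: z=[-0.0984, -0.2210, 0.9703] o=[0.2703, 0.6071, 0.1258] → [-0.4615, -0.3814, -0.1337, -0.0984, -0.2210, 0.9703]
J4: z=[-0.0984, -0.2210, 0.9703] o=[0.2175, 1.1322, 0.2401] → [0.0732, -0.3414, -0.0703, -0.0984, -0.2210, 0.9703]
J5: z=[-0.8673, 0.4972, 0.0253] o=[0.4469, 1.5266, 0.3531] → [-0.1746, -0.3367, 0.6322, -0.8673, 0.4972, 0.0253]
J6: z=[-0.2368, -0.4567, 0.8576] o=[0.2542, 1.2020, 0.1271] → [0.1406, -0.3452, -0.1450, -0.2368, -0.4567, 0.8576]
q̇ = J⁺·V = [-0.7240, -0.1900, 0.9500, -0.6310, -0.5660, 0.6860]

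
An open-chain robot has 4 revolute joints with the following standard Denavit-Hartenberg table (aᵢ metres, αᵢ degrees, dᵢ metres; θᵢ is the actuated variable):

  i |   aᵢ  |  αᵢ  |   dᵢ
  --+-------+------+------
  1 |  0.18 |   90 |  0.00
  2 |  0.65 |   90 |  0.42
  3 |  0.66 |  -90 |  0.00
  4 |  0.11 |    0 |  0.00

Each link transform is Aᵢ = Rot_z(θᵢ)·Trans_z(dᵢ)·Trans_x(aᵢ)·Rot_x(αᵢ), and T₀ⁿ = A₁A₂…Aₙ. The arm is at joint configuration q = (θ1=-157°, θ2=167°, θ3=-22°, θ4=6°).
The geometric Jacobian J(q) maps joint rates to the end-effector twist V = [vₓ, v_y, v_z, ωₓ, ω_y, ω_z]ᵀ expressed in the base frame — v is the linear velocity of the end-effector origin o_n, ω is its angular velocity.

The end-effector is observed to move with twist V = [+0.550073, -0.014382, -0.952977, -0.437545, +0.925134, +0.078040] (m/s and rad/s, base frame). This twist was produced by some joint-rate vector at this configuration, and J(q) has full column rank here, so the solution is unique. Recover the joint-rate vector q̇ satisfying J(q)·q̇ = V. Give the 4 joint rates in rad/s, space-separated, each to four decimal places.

-0.6370 0.7240 0.7060 0.3220

o_n = [1.0080, 0.5710, 0.2955]
J₁: ẑ×o_n = [-0.5710, 1.0080, 0.0000], ω = ẑ
J2: z=[-0.3907, 0.9205, 0.0000] o=[-0.1657, -0.0703, 0.0000] → [0.2720, 0.1155, -1.3310, -0.3907, 0.9205, 0.0000]
J3: z=[-0.2071, -0.0879, 0.9744] o=[0.2532, 0.5637, 0.1462] → [-0.0202, 0.7664, 0.0648, -0.2071, -0.0879, 0.9744]
J4: z=[-0.0263, 0.9961, 0.0843] o=[0.8987, 0.5691, 0.2839] → [0.0114, 0.0095, -0.1090, -0.0263, 0.9961, 0.0843]
q̇ = J⁺·V = [-0.6370, 0.7240, 0.7060, 0.3220]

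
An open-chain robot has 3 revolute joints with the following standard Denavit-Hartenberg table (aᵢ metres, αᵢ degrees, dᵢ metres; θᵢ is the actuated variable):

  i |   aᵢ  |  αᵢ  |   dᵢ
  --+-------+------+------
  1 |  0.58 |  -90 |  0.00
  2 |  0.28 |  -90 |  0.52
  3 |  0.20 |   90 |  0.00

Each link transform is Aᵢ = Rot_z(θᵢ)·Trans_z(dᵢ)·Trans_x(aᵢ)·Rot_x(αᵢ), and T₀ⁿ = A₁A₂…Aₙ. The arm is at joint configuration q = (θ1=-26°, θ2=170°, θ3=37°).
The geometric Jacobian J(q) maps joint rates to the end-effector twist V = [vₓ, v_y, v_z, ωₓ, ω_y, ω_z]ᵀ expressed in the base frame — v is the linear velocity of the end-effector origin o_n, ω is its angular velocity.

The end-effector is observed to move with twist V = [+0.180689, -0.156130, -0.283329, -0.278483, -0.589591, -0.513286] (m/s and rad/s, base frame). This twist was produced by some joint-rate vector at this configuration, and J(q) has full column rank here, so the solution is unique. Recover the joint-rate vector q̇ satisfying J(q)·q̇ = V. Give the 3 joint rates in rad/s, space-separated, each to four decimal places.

o_n = [0.3073, 0.2948, -0.0764]
J₁: ẑ×o_n = [-0.2948, 0.3073, 0.0000], ω = ẑ
J2: z=[0.4384, 0.8988, 0.0000] o=[0.5213, -0.2543, 0.0000] → [-0.0686, 0.0335, 0.4330, 0.4384, 0.8988, 0.0000]
J3: z=[-0.1561, 0.0761, 0.9848] o=[0.5014, 0.3340, -0.0486] → [0.0365, -0.1955, 0.0209, -0.1561, 0.0761, 0.9848]
q̇ = J⁺·V = [-0.4670, -0.6520, -0.0470]

-0.4670 -0.6520 -0.0470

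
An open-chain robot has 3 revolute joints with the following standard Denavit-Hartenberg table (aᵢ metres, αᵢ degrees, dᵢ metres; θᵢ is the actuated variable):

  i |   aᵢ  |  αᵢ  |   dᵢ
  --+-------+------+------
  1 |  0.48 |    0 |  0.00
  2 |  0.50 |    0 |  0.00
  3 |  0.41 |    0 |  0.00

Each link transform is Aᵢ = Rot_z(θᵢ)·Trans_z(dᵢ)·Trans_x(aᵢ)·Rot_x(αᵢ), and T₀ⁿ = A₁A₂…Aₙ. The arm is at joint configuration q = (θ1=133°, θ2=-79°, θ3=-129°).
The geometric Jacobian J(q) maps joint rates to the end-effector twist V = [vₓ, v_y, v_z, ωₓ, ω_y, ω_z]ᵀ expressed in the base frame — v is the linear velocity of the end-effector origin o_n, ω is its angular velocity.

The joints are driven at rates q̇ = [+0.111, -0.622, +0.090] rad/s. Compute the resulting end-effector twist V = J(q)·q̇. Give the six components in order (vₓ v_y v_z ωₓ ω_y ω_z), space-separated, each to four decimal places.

0.0010 -0.2312 0.0000 0.0000 0.0000 -0.4210

o_n = [0.0726, 0.3595, 0.0000]
J₁: ẑ×o_n = [-0.3595, 0.0726, 0.0000], ω = ẑ
J2: z=[0.0000, 0.0000, 1.0000] o=[-0.3274, 0.3510, 0.0000] → [-0.0085, 0.4000, 0.0000, 0.0000, 0.0000, 1.0000]
J3: z=[0.0000, 0.0000, 1.0000] o=[-0.0335, 0.7556, 0.0000] → [0.3960, 0.1061, -0.0000, 0.0000, 0.0000, 1.0000]
V = J·q̇ = [0.0010, -0.2312, 0.0000, 0.0000, 0.0000, -0.4210]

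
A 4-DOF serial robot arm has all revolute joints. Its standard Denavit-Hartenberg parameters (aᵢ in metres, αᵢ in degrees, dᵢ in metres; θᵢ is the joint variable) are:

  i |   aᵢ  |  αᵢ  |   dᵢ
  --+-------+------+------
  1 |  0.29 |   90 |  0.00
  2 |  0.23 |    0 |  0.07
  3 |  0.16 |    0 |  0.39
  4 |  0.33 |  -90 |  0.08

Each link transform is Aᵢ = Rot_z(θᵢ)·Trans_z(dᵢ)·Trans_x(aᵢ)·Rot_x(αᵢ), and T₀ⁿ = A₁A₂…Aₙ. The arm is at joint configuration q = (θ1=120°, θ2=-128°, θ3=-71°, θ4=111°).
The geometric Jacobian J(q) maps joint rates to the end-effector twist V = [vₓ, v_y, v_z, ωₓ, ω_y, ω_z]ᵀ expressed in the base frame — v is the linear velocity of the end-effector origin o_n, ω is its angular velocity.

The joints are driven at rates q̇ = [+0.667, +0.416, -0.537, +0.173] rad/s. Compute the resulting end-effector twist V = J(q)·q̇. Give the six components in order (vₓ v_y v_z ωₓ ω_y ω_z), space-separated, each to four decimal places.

-0.2345 0.3947 -0.0400 0.0450 0.0260 0.6670

o_n = [0.4633, 0.2775, -0.4590]
J₁: ẑ×o_n = [-0.2775, 0.4633, 0.0000], ω = ẑ
J2: z=[0.8660, 0.5000, 0.0000] o=[-0.1450, 0.2511, 0.0000] → [-0.2295, 0.3975, -0.2814, 0.8660, 0.5000, 0.0000]
J3: z=[0.8660, 0.5000, 0.0000] o=[-0.0136, 0.1635, -0.1812] → [-0.1389, 0.2405, -0.1398, 0.8660, 0.5000, 0.0000]
J4: z=[0.8660, 0.5000, 0.0000] o=[0.3998, 0.2275, -0.1292] → [-0.1649, 0.2856, 0.0115, 0.8660, 0.5000, 0.0000]
V = J·q̇ = [-0.2345, 0.3947, -0.0400, 0.0450, 0.0260, 0.6670]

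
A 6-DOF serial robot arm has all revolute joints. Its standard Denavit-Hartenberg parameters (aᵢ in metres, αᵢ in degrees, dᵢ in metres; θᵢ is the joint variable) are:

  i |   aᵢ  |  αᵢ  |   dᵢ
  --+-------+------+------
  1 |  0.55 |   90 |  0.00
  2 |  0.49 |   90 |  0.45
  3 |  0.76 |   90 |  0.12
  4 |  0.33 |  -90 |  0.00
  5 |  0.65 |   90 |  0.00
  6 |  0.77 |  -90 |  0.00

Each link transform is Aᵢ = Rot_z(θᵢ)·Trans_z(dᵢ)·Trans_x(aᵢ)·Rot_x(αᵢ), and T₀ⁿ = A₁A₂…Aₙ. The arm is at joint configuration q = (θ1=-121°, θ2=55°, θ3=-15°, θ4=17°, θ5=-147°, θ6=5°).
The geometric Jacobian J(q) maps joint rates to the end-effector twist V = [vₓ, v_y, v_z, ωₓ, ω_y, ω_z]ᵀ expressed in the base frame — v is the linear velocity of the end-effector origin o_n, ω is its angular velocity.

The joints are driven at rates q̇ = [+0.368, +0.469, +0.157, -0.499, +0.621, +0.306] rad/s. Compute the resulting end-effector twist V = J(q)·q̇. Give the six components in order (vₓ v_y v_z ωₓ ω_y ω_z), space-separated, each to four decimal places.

0.6063 -1.0369 -0.2344 -1.3600 0.2357 -0.1443

o_n = [-0.0824, -0.6704, 0.2123]
J₁: ẑ×o_n = [0.6704, -0.0824, 0.0000], ω = ẑ
J2: z=[-0.8572, 0.5150, 0.0000] o=[-0.2833, -0.4714, 0.0000] → [0.1094, 0.1820, 0.0671, -0.8572, 0.5150, 0.0000]
J3: z=[-0.4219, -0.7022, -0.5736] o=[-0.8137, -0.4806, 0.4014] → [0.0239, -0.4992, 0.5936, -0.4219, -0.7022, -0.5736]
J4: z=[0.9044, -0.3702, -0.2120] o=[-0.9126, -1.0271, 0.9339] → [0.3428, 0.4766, 0.6299, 0.9044, -0.3702, -0.2120]
J5: z=[-0.3849, -0.4936, -0.7799] o=[-0.9734, -1.2868, 1.1283] → [0.9328, -1.0473, 0.2026, -0.3849, -0.4936, -0.7799]
J6: z=[-0.6583, 0.7391, -0.1430] o=[-0.5529, -0.9889, 0.7321] → [-0.3387, -0.4094, -0.5573, -0.6583, 0.7391, -0.1430]
V = J·q̇ = [0.6063, -1.0369, -0.2344, -1.3600, 0.2357, -0.1443]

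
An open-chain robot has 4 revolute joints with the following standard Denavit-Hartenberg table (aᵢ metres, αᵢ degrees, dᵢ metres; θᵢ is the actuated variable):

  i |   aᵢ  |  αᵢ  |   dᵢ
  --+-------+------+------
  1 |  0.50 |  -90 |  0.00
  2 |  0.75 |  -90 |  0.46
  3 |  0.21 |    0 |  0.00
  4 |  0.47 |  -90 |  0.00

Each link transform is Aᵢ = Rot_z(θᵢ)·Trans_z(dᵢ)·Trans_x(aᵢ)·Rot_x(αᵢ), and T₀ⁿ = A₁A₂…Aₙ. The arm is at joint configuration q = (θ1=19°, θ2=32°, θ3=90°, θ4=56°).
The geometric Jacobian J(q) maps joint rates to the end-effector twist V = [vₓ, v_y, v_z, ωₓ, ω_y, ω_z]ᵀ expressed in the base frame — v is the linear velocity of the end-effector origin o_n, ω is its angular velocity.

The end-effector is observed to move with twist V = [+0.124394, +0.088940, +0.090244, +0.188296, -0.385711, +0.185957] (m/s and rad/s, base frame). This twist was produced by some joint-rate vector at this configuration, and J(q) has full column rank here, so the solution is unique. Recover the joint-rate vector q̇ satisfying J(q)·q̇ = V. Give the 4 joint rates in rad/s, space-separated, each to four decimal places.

0.1020 -0.4260 -0.2350 0.1360

o_n = [0.7659, 0.2502, -0.1910]
J₁: ẑ×o_n = [-0.2502, 0.7659, 0.0000], ω = ẑ
J2: z=[-0.3256, 0.9455, 0.0000] o=[0.4728, 0.1628, 0.0000] → [-0.1806, -0.0622, -0.3056, -0.3256, 0.9455, 0.0000]
J3: z=[-0.5010, -0.1725, -0.8480] o=[0.9244, 0.8048, -0.3974] → [-0.5060, 0.2379, 0.2506, -0.5010, -0.1725, -0.8480]
J4: z=[-0.5010, -0.1725, -0.8480] o=[0.9928, 0.6062, -0.3974] → [-0.3376, 0.2959, 0.1393, -0.5010, -0.1725, -0.8480]
q̇ = J⁺·V = [0.1020, -0.4260, -0.2350, 0.1360]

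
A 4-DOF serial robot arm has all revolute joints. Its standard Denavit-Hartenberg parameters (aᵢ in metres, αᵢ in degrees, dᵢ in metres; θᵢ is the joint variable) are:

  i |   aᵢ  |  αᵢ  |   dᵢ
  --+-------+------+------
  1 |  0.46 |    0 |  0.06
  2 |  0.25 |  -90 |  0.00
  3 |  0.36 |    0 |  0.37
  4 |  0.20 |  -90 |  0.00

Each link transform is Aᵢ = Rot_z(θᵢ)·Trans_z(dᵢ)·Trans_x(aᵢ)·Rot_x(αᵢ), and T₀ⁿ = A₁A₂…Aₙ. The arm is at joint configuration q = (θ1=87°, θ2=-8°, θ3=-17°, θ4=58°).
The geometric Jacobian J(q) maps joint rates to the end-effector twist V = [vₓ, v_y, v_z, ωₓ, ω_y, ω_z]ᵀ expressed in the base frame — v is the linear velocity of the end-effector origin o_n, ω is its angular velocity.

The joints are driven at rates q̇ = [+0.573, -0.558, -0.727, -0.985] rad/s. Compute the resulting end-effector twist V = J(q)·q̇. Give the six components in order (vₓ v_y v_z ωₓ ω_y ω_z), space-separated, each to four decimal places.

-0.2470 0.1559 0.5087 1.6805 -0.3267 0.0150

o_n = [-0.1969, 1.2615, 0.0340]
J₁: ẑ×o_n = [-1.2615, -0.1969, 0.0000], ω = ẑ
J2: z=[0.0000, 0.0000, 1.0000] o=[0.0241, 0.4594, 0.0600] → [-0.8021, -0.2210, 0.0000, 0.0000, 0.0000, 1.0000]
J3: z=[-0.9816, 0.1908, 0.0000] o=[0.0718, 0.7048, 0.0600] → [-0.0050, -0.0255, -0.4952, -0.9816, 0.1908, 0.0000]
J4: z=[-0.9816, 0.1908, 0.0000] o=[-0.2257, 1.1133, 0.1653] → [-0.0250, -0.1288, -0.1509, -0.9816, 0.1908, 0.0000]
V = J·q̇ = [-0.2470, 0.1559, 0.5087, 1.6805, -0.3267, 0.0150]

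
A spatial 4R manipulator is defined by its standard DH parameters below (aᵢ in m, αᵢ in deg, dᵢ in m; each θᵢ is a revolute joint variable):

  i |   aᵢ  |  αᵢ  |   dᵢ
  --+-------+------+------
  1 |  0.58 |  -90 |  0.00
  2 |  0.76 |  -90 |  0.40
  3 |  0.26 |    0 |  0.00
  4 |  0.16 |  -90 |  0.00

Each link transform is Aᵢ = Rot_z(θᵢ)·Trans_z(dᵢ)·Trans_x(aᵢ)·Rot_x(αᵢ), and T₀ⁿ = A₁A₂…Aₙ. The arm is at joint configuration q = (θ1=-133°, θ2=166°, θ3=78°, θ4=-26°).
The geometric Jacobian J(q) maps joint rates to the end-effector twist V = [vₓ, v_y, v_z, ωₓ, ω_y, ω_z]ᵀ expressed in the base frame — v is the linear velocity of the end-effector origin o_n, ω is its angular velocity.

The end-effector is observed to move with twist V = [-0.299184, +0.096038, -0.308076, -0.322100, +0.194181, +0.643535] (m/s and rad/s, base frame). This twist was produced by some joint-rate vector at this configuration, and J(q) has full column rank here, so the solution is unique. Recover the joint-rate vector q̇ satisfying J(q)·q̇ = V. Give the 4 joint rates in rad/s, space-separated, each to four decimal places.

o_n = [0.2227, 0.2100, -0.2208]
J₁: ẑ×o_n = [-0.2100, 0.2227, 0.0000], ω = ẑ
J2: z=[0.7314, -0.6820, 0.0000] o=[-0.3956, -0.4242, 0.0000] → [0.1506, 0.1615, 0.8855, 0.7314, -0.6820, 0.0000]
J3: z=[0.1650, 0.1769, 0.9703] o=[0.3999, -0.1577, -0.1839] → [-0.3633, -0.1659, 0.0920, 0.1650, 0.1769, 0.9703]
J4: z=[0.1650, 0.1769, 0.9703] o=[0.2497, 0.0541, -0.1969] → [-0.1555, -0.0223, 0.0305, 0.1650, 0.1769, 0.9703]
q̇ = J⁺·V = [0.9550, -0.3680, 0.4480, -0.7690]

0.9550 -0.3680 0.4480 -0.7690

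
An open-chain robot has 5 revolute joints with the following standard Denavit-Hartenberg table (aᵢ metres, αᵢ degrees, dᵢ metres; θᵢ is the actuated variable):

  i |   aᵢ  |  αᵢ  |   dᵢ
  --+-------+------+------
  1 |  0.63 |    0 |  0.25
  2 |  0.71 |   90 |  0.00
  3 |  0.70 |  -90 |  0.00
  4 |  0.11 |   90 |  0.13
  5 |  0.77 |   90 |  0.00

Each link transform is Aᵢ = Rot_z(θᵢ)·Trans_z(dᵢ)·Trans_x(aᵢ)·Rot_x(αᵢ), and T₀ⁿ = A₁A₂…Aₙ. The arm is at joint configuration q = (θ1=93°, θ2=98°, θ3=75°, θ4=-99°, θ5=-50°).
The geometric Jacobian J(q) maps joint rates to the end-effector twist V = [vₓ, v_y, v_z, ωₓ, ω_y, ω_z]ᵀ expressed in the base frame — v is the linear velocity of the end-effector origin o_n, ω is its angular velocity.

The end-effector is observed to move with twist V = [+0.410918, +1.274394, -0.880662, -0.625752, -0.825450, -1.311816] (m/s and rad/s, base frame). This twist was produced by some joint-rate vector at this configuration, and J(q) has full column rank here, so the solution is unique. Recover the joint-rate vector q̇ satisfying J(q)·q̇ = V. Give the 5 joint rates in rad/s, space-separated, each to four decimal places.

o_n = [-1.4338, 0.9655, 0.7157]
J₁: ẑ×o_n = [-0.9655, -1.4338, 0.0000], ω = ẑ
J2: z=[0.0000, 0.0000, 1.0000] o=[-0.0330, 0.6291, 0.2500] → [-0.3364, -1.4008, 0.0000, 0.0000, 0.0000, 1.0000]
J3: z=[-0.1908, 0.9816, 0.0000] o=[-0.7299, 0.4937, 0.2500] → [0.4572, 0.0889, 0.6009, -0.1908, 0.9816, 0.0000]
J4: z=[0.9482, 0.1843, 0.2588] o=[-0.9078, 0.4591, 0.9261] → [-0.1699, 0.0634, 0.5771, 0.9482, 0.1843, 0.2588]
J5: z=[0.2808, -0.1048, -0.9540] o=[-0.8009, 0.5906, 0.9432] → [0.3816, 0.6677, 0.0390, 0.2808, -0.1048, -0.9540]
q̇ = J⁺·V = [-0.2940, -0.5830, -0.6560, -0.8580, 0.2230]

-0.2940 -0.5830 -0.6560 -0.8580 0.2230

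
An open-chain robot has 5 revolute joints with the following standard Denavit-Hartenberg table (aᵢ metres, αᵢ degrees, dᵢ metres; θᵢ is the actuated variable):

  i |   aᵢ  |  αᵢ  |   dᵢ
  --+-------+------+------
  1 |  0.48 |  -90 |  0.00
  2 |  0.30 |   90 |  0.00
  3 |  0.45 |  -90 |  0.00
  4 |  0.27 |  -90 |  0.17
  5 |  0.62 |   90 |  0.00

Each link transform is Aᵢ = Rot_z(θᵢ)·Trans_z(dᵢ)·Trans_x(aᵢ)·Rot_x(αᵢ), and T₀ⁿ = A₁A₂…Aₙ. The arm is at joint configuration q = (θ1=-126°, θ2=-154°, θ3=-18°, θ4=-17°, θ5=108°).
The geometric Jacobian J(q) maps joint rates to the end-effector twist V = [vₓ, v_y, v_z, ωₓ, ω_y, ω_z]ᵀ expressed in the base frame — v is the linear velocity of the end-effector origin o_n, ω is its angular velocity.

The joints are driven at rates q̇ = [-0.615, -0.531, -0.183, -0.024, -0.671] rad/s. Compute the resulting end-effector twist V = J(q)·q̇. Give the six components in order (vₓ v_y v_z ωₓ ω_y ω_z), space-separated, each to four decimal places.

o_n = [-0.3766, 0.4367, 0.2729]
J₁: ẑ×o_n = [-0.4367, -0.3766, 0.0000], ω = ẑ
J2: z=[0.8090, -0.5878, 0.0000] o=[-0.2821, -0.3883, 0.0000] → [-0.1604, -0.2208, 0.6119, 0.8090, -0.5878, 0.0000]
J3: z=[0.2577, 0.3546, -0.8988] o=[-0.1236, -0.1702, 0.1315] → [0.5956, 0.1909, 0.2461, 0.2577, 0.3546, -0.8988]
J4: z=[0.9327, -0.3343, 0.1355] o=[-0.0100, 0.2227, 0.3191] → [-0.0135, -0.0066, 0.0770, 0.9327, -0.3343, 0.1355]
J5: z=[-0.1726, -0.0839, 0.9814] o=[0.2340, 0.4194, 0.3788] → [-0.0081, -0.6176, -0.0542, -0.1726, -0.0839, 0.9814]
V = J·q̇ = [0.2505, 0.7285, -0.3354, -0.3833, 0.3115, -1.1123]

0.2505 0.7285 -0.3354 -0.3833 0.3115 -1.1123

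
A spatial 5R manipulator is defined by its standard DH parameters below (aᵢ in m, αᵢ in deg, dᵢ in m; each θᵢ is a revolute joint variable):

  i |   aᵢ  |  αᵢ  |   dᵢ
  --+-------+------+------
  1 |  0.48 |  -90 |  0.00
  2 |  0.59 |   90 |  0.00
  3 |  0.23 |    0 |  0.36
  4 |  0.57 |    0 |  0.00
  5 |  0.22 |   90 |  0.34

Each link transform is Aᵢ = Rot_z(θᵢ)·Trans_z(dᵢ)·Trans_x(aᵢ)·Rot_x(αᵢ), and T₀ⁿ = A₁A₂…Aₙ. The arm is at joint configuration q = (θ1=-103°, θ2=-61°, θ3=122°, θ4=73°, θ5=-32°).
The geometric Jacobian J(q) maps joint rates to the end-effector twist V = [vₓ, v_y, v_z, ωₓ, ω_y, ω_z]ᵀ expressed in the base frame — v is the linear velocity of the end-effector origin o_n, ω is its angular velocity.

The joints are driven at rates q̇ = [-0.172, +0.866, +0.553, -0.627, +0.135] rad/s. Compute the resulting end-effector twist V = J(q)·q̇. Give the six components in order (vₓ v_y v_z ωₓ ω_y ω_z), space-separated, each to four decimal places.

0.0003 -0.0327 0.5458 0.8558 -0.1428 -0.1424

o_n = [0.1707, 0.2420, 0.0832]
J₁: ẑ×o_n = [-0.2420, 0.1707, 0.0000], ω = ẑ
J2: z=[0.9744, -0.2250, 0.0000] o=[-0.1080, -0.4677, 0.0000] → [-0.0187, -0.0811, 0.7542, 0.9744, -0.2250, 0.0000]
J3: z=[0.1967, 0.8522, 0.4848] o=[-0.1723, -0.7464, 0.5160] → [-0.8480, 0.2514, -0.0978, 0.1967, 0.8522, 0.4848]
J4: z=[0.1967, 0.8522, 0.4848] o=[0.1019, -0.4259, 0.5840] → [-0.7505, 0.1319, 0.0728, 0.1967, 0.8522, 0.4848]
J5: z=[0.1967, 0.8522, 0.4848] o=[0.0182, -0.1326, 0.1024] → [-0.1980, 0.0777, -0.0563, 0.1967, 0.8522, 0.4848]
V = J·q̇ = [0.0003, -0.0327, 0.5458, 0.8558, -0.1428, -0.1424]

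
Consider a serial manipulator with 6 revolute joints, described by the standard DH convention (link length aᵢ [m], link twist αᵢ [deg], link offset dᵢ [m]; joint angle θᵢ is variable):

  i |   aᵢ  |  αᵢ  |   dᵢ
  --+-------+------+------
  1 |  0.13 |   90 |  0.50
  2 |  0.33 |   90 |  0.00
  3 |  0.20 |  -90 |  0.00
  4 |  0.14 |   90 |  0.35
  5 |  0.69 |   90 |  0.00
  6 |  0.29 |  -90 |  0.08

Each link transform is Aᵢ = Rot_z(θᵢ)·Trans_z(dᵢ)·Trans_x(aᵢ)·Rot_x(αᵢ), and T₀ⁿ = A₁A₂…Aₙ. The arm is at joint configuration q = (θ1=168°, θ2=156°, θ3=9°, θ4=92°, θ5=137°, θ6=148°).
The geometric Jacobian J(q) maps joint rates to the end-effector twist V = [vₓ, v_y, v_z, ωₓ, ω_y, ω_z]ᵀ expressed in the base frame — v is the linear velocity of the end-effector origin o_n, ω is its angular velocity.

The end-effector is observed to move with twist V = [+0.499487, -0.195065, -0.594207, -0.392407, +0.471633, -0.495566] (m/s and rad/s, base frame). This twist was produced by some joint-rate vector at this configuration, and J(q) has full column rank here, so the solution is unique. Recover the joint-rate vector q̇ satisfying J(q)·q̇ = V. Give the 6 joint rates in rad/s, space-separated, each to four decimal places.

-0.8730 0.7220 0.5270 -0.2910 -0.3370 -0.0030

o_n = [0.4924, 0.6709, 0.8468]
J₁: ẑ×o_n = [-0.6709, 0.4924, 0.0000], ω = ẑ
J2: z=[0.2079, 0.9781, 0.0000] o=[-0.1272, 0.0270, 0.5000] → [0.3392, -0.0721, -0.4722, 0.2079, 0.9781, 0.0000]
J3: z=[-0.3978, 0.0846, 0.9135] o=[0.1677, -0.0357, 0.6342] → [-0.6275, 0.3812, -0.3086, -0.3978, 0.0846, 0.9135]
J4: z=[0.0656, 0.9958, -0.0636] o=[0.3507, -0.0426, 0.7146] → [0.1771, -0.0177, -0.0943, 0.0656, 0.9958, -0.0636]
J5: z=[0.9284, -0.0375, 0.3696] o=[0.4249, 0.2943, 0.5625] → [-0.1499, -0.2390, 0.3522, 0.9284, -0.0375, 0.3696]
J6: z=[0.2973, 0.6715, -0.6788] o=[0.2712, 0.8050, 1.0004] → [-0.1941, -0.1045, -0.1884, 0.2973, 0.6715, -0.6788]
q̇ = J⁺·V = [-0.8730, 0.7220, 0.5270, -0.2910, -0.3370, -0.0030]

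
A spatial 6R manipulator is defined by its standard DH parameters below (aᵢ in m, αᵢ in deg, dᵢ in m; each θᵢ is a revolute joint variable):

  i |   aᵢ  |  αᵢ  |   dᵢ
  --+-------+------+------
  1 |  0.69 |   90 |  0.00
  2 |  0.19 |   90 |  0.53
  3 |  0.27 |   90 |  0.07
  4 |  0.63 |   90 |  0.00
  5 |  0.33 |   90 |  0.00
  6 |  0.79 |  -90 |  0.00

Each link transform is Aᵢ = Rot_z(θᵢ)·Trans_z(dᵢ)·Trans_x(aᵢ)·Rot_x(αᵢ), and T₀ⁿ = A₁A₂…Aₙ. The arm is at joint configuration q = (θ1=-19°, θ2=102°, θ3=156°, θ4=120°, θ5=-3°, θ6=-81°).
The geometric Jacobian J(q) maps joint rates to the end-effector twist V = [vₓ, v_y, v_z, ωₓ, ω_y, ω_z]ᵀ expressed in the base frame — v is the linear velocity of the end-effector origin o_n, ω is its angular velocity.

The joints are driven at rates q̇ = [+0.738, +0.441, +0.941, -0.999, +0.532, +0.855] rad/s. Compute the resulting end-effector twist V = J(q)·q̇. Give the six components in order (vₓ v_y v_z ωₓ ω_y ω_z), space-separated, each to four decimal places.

1.1807 -0.7455 0.7458 1.6589 0.5447 -0.1879

o_n = [0.9781, -0.4669, 1.1513]
J₁: ẑ×o_n = [0.4669, 0.9781, -0.0000], ω = ẑ
J2: z=[-0.3256, -0.9455, 0.0000] o=[0.6524, -0.2246, 0.0000] → [-1.0885, 0.3748, 0.3868, -0.3256, -0.9455, 0.0000]
J3: z=[0.9249, -0.3185, 0.2079] o=[0.4425, -0.7129, 0.1858] → [-0.3586, -0.7815, 0.3981, 0.9249, -0.3185, 0.2079]
J4: z=[-0.3774, -0.8362, 0.3978] o=[0.5200, -0.8557, -0.0409] → [-1.1516, 0.6321, 0.2364, -0.3774, -0.8362, 0.3978]
J5: z=[0.5033, -0.5458, -0.6699] o=[1.0097, -0.8889, 0.3540] → [-0.1525, -0.3800, 0.1951, 0.5033, -0.5458, -0.6699]
J6: z=[0.3362, 0.8378, -0.4301] o=[1.2724, -0.8917, 0.5538] → [0.6833, -0.0743, 0.3894, 0.3362, 0.8378, -0.4301]
V = J·q̇ = [1.1807, -0.7455, 0.7458, 1.6589, 0.5447, -0.1879]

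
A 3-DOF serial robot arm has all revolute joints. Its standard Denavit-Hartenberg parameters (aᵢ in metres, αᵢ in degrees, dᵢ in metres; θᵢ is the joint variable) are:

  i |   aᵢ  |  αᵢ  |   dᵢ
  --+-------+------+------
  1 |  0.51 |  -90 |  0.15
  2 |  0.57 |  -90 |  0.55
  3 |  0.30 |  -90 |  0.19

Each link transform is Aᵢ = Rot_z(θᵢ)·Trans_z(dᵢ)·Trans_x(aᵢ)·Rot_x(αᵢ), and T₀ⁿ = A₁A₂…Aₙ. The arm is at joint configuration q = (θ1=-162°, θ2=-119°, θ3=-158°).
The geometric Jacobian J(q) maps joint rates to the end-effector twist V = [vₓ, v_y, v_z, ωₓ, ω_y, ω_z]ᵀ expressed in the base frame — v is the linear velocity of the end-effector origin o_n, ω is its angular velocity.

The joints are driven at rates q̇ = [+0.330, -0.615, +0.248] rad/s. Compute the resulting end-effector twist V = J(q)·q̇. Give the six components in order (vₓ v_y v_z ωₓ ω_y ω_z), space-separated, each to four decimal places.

0.4998 -0.0957 0.0396 -0.3963 0.5179 0.4502

o_n = [-0.3038, -0.7952, 0.4974]
J₁: ẑ×o_n = [0.7952, -0.3038, 0.0000], ω = ẑ
J2: z=[0.3090, -0.9511, 0.0000] o=[-0.4850, -0.1576, 0.1500] → [-0.3304, -0.1073, -0.0247, 0.3090, -0.9511, 0.0000]
J3: z=[-0.8318, -0.2703, 0.4848] o=[-0.0523, -0.5953, 0.6485] → [0.1378, -0.2477, 0.0983, -0.8318, -0.2703, 0.4848]
V = J·q̇ = [0.4998, -0.0957, 0.0396, -0.3963, 0.5179, 0.4502]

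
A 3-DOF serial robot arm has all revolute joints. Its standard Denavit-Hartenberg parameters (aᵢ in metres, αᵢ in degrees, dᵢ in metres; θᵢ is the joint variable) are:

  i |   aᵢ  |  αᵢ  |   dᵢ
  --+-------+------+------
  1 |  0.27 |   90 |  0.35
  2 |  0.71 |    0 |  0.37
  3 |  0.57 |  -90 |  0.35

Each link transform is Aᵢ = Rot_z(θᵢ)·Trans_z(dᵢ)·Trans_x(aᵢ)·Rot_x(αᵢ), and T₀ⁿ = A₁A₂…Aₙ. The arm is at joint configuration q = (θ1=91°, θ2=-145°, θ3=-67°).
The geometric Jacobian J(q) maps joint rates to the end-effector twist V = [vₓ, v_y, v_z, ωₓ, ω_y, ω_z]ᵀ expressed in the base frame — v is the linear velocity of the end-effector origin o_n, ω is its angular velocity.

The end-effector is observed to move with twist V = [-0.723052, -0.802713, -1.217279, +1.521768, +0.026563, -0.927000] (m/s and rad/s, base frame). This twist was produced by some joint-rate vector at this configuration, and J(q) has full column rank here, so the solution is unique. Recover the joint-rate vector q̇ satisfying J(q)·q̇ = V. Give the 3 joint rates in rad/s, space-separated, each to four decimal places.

o_n = [0.7338, -0.7823, 0.2448]
J₁: ẑ×o_n = [0.7823, 0.7338, -0.0000], ω = ẑ
J2: z=[0.9998, 0.0175, 0.0000] o=[-0.0047, 0.2700, 0.3500] → [-0.0018, 0.1052, -1.0650, 0.9998, 0.0175, 0.0000]
J3: z=[0.9998, 0.0175, 0.0000] o=[0.3754, -0.3051, -0.0572] → [0.0053, -0.3020, -0.4834, 0.9998, 0.0175, 0.0000]
q̇ = J⁺·V = [-0.9270, 0.8280, 0.6940]

-0.9270 0.8280 0.6940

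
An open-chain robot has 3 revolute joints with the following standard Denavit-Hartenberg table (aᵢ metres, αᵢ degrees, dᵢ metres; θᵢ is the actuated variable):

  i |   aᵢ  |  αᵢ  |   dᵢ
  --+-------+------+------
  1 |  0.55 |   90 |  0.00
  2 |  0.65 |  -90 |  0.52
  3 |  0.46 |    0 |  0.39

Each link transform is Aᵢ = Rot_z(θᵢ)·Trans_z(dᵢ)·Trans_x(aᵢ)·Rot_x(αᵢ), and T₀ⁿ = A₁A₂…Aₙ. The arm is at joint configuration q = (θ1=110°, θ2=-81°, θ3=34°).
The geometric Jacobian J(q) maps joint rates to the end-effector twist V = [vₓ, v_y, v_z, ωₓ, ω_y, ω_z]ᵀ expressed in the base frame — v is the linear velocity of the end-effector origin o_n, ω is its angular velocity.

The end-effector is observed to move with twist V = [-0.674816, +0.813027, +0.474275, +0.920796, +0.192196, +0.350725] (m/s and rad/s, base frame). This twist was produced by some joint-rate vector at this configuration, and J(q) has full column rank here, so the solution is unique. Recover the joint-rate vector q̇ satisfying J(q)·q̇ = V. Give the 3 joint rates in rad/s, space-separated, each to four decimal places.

0.3720 0.9310 -0.1360

o_n = [-0.1281, 1.1203, -0.9577]
J₁: ẑ×o_n = [-1.1203, -0.1281, 0.0000], ω = ẑ
J2: z=[0.9397, 0.3420, 0.0000] o=[-0.1881, 0.5168, 0.0000] → [-0.3275, 0.8999, 0.5465, 0.9397, 0.3420, 0.0000]
J3: z=[-0.3378, 0.9281, 0.1564] o=[0.2658, 0.7902, -0.6420] → [-0.3446, -0.1682, 0.2541, -0.3378, 0.9281, 0.1564]
q̇ = J⁺·V = [0.3720, 0.9310, -0.1360]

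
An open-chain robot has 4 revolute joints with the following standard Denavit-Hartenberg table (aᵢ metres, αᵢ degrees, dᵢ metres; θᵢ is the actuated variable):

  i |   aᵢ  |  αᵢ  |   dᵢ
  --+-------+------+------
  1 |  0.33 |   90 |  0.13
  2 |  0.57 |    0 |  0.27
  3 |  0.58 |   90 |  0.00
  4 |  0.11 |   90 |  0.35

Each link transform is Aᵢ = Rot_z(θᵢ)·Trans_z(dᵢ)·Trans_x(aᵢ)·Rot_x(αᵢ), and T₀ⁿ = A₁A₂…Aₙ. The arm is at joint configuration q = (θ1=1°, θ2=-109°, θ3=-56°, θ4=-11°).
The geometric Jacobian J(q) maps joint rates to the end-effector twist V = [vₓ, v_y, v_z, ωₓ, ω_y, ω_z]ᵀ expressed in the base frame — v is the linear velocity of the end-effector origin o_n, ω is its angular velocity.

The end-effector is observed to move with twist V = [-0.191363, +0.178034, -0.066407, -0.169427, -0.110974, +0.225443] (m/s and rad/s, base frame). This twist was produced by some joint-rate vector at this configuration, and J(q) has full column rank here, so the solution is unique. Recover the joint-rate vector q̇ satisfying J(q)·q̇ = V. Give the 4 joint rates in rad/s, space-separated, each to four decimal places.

o_n = [-0.6063, -0.2596, -0.2489]
J₁: ẑ×o_n = [0.2596, -0.6063, 0.0000], ω = ẑ
J2: z=[0.0175, -0.9998, 0.0000] o=[0.3299, 0.0058, 0.1300] → [0.3789, 0.0066, -0.9407, 0.0175, -0.9998, 0.0000]
J3: z=[0.0175, -0.9998, 0.0000] o=[0.1491, -0.2674, -0.4089] → [-0.1600, -0.0028, -0.7551, 0.0175, -0.9998, 0.0000]
J4: z=[-0.2588, -0.0045, 0.9659] o=[-0.4110, -0.2772, -0.5591] → [-0.0184, -0.1083, -0.0054, -0.2588, -0.0045, 0.9659]
q̇ = J⁺·V = [-0.4140, -0.1010, 0.2090, 0.6620]

-0.4140 -0.1010 0.2090 0.6620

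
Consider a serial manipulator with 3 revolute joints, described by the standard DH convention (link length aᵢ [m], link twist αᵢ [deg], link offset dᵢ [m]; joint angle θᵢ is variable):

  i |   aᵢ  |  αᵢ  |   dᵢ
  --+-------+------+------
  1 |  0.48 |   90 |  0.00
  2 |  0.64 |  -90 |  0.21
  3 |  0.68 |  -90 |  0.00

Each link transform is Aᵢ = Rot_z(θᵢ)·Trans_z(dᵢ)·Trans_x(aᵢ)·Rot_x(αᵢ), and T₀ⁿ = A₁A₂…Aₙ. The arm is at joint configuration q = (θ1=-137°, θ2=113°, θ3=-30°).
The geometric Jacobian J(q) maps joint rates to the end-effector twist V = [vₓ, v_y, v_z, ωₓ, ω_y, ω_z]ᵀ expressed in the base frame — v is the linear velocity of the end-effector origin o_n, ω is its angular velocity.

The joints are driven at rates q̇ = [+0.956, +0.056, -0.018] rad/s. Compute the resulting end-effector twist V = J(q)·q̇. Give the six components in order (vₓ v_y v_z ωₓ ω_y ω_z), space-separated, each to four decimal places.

-0.3473 -0.3092 -0.0325 -0.0503 0.0297 0.9630

o_n = [-0.3750, 0.4024, 1.1312]
J₁: ẑ×o_n = [-0.4024, -0.3750, 0.0000], ω = ẑ
J2: z=[-0.6820, 0.7314, 0.0000] o=[-0.3510, -0.3274, 0.0000] → [0.8273, 0.7715, -0.4802, -0.6820, 0.7314, 0.0000]
J3: z=[0.6732, 0.6278, -0.3907] o=[-0.3114, -0.0032, 0.5891] → [0.4988, -0.3401, 0.3130, 0.6732, 0.6278, -0.3907]
V = J·q̇ = [-0.3473, -0.3092, -0.0325, -0.0503, 0.0297, 0.9630]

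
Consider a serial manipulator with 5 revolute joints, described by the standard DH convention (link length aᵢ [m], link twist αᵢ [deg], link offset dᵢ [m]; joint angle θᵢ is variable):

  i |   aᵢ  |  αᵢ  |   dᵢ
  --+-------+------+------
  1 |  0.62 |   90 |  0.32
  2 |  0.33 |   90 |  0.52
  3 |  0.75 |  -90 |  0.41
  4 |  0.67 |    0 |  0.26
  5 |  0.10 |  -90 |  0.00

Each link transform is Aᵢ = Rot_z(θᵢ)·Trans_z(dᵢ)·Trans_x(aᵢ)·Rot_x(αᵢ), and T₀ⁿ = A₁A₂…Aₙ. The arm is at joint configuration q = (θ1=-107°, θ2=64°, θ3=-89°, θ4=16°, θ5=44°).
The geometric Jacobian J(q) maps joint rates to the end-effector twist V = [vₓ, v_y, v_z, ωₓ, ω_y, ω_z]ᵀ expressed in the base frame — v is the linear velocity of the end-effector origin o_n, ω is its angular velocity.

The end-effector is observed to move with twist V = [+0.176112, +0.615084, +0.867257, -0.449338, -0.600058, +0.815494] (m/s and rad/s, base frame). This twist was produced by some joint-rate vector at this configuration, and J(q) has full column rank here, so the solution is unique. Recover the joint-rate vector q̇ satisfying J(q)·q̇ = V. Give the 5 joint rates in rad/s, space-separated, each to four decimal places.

0.3140 0.2410 0.4140 0.7910 -0.0310

o_n = [0.5826, -1.2388, 0.8121]
J₁: ẑ×o_n = [1.2388, 0.5826, -0.0000], ω = ẑ
J2: z=[-0.9563, 0.2924, 0.0000] o=[-0.1813, -0.5929, 0.3200] → [0.1439, 0.4706, 0.3944, -0.9563, 0.2924, 0.0000]
J3: z=[-0.2628, -0.8595, -0.4384] o=[-0.7208, -0.5792, 0.6166] → [-0.4572, -0.5200, 1.2936, -0.2628, -0.8595, -0.4384]
J4: z=[-0.1448, -0.4140, 0.8987] o=[-0.1131, -1.1564, 0.4486] → [-0.0764, 0.6778, 0.3000, -0.1448, -0.4140, 0.8987]
J5: z=[-0.1448, -0.4140, 0.8987] o=[0.5121, -1.2983, 0.7733] → [-0.0695, 0.0689, 0.0206, -0.1448, -0.4140, 0.8987]
q̇ = J⁺·V = [0.3140, 0.2410, 0.4140, 0.7910, -0.0310]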